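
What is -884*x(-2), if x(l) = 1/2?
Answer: -442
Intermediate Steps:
x(l) = 1/2
-884*x(-2) = -884*1/2 = -442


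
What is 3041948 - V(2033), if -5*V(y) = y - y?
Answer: 3041948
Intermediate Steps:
V(y) = 0 (V(y) = -(y - y)/5 = -⅕*0 = 0)
3041948 - V(2033) = 3041948 - 1*0 = 3041948 + 0 = 3041948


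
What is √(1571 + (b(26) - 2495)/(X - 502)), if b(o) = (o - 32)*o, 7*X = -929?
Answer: √31094379930/4443 ≈ 39.688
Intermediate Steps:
X = -929/7 (X = (⅐)*(-929) = -929/7 ≈ -132.71)
b(o) = o*(-32 + o) (b(o) = (-32 + o)*o = o*(-32 + o))
√(1571 + (b(26) - 2495)/(X - 502)) = √(1571 + (26*(-32 + 26) - 2495)/(-929/7 - 502)) = √(1571 + (26*(-6) - 2495)/(-4443/7)) = √(1571 + (-156 - 2495)*(-7/4443)) = √(1571 - 2651*(-7/4443)) = √(1571 + 18557/4443) = √(6998510/4443) = √31094379930/4443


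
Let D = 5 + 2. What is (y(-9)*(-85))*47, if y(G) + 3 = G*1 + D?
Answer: 19975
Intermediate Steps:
D = 7
y(G) = 4 + G (y(G) = -3 + (G*1 + 7) = -3 + (G + 7) = -3 + (7 + G) = 4 + G)
(y(-9)*(-85))*47 = ((4 - 9)*(-85))*47 = -5*(-85)*47 = 425*47 = 19975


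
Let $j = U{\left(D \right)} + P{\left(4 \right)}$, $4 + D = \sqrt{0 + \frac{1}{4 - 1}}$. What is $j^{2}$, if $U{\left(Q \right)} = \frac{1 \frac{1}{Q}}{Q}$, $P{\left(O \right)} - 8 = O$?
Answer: $\frac{710490753}{4879681} + \frac{1279440 \sqrt{3}}{4879681} \approx 146.06$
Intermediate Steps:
$D = -4 + \frac{\sqrt{3}}{3}$ ($D = -4 + \sqrt{0 + \frac{1}{4 - 1}} = -4 + \sqrt{0 + \frac{1}{3}} = -4 + \sqrt{\frac{1}{3}} = -4 + \frac{\sqrt{3}}{3} \approx -3.4226$)
$P{\left(O \right)} = 8 + O$
$U{\left(Q \right)} = \frac{1}{Q^{2}}$ ($U{\left(Q \right)} = \frac{1}{Q Q} = \frac{1}{Q^{2}}$)
$j = 12 + \frac{1}{\left(-4 + \frac{\sqrt{3}}{3}\right)^{2}}$ ($j = \frac{1}{\left(-4 + \frac{\sqrt{3}}{3}\right)^{2}} + \left(8 + 4\right) = \frac{1}{\left(-4 + \frac{\sqrt{3}}{3}\right)^{2}} + 12 = 12 + \frac{1}{\left(-4 + \frac{\sqrt{3}}{3}\right)^{2}} \approx 12.085$)
$j^{2} = \left(\frac{26655}{2209} + \frac{24 \sqrt{3}}{2209}\right)^{2}$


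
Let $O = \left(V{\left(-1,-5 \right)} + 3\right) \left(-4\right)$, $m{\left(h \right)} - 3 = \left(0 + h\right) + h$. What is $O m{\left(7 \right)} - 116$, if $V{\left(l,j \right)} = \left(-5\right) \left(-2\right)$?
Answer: $-1000$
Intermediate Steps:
$m{\left(h \right)} = 3 + 2 h$ ($m{\left(h \right)} = 3 + \left(\left(0 + h\right) + h\right) = 3 + \left(h + h\right) = 3 + 2 h$)
$V{\left(l,j \right)} = 10$
$O = -52$ ($O = \left(10 + 3\right) \left(-4\right) = 13 \left(-4\right) = -52$)
$O m{\left(7 \right)} - 116 = - 52 \left(3 + 2 \cdot 7\right) - 116 = - 52 \left(3 + 14\right) - 116 = \left(-52\right) 17 - 116 = -884 - 116 = -1000$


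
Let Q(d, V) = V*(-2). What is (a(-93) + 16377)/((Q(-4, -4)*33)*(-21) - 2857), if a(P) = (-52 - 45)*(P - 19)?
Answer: -27241/8401 ≈ -3.2426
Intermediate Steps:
Q(d, V) = -2*V
a(P) = 1843 - 97*P (a(P) = -97*(-19 + P) = 1843 - 97*P)
(a(-93) + 16377)/((Q(-4, -4)*33)*(-21) - 2857) = ((1843 - 97*(-93)) + 16377)/((-2*(-4)*33)*(-21) - 2857) = ((1843 + 9021) + 16377)/((8*33)*(-21) - 2857) = (10864 + 16377)/(264*(-21) - 2857) = 27241/(-5544 - 2857) = 27241/(-8401) = 27241*(-1/8401) = -27241/8401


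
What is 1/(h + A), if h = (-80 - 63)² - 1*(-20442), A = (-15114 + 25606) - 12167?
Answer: 1/39216 ≈ 2.5500e-5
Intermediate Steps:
A = -1675 (A = 10492 - 12167 = -1675)
h = 40891 (h = (-143)² + 20442 = 20449 + 20442 = 40891)
1/(h + A) = 1/(40891 - 1675) = 1/39216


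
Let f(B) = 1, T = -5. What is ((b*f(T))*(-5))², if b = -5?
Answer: 625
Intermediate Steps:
((b*f(T))*(-5))² = (-5*1*(-5))² = (-5*(-5))² = 25² = 625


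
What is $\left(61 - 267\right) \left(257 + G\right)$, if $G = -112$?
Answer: $-29870$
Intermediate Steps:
$\left(61 - 267\right) \left(257 + G\right) = \left(61 - 267\right) \left(257 - 112\right) = \left(-206\right) 145 = -29870$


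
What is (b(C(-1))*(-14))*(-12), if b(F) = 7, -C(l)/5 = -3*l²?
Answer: 1176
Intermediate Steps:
C(l) = 15*l² (C(l) = -(-15)*l² = 15*l²)
(b(C(-1))*(-14))*(-12) = (7*(-14))*(-12) = -98*(-12) = 1176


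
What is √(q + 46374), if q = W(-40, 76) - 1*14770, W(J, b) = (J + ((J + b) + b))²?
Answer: 2*√9197 ≈ 191.80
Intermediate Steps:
W(J, b) = (2*J + 2*b)² (W(J, b) = (J + (J + 2*b))² = (2*J + 2*b)²)
q = -9586 (q = 4*(-40 + 76)² - 1*14770 = 4*36² - 14770 = 4*1296 - 14770 = 5184 - 14770 = -9586)
√(q + 46374) = √(-9586 + 46374) = √36788 = 2*√9197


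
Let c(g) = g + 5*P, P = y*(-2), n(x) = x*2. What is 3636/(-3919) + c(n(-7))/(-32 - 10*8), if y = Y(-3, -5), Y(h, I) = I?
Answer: -137079/109732 ≈ -1.2492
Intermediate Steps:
n(x) = 2*x
y = -5
P = 10 (P = -5*(-2) = 10)
c(g) = 50 + g (c(g) = g + 5*10 = g + 50 = 50 + g)
3636/(-3919) + c(n(-7))/(-32 - 10*8) = 3636/(-3919) + (50 + 2*(-7))/(-32 - 10*8) = 3636*(-1/3919) + (50 - 14)/(-32 - 80) = -3636/3919 + 36/(-112) = -3636/3919 + 36*(-1/112) = -3636/3919 - 9/28 = -137079/109732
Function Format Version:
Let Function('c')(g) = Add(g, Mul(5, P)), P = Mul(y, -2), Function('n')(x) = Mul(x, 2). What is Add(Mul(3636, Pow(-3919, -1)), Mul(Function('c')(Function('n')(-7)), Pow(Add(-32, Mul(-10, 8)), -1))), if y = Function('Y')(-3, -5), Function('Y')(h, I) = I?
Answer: Rational(-137079, 109732) ≈ -1.2492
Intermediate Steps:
Function('n')(x) = Mul(2, x)
y = -5
P = 10 (P = Mul(-5, -2) = 10)
Function('c')(g) = Add(50, g) (Function('c')(g) = Add(g, Mul(5, 10)) = Add(g, 50) = Add(50, g))
Add(Mul(3636, Pow(-3919, -1)), Mul(Function('c')(Function('n')(-7)), Pow(Add(-32, Mul(-10, 8)), -1))) = Add(Mul(3636, Pow(-3919, -1)), Mul(Add(50, Mul(2, -7)), Pow(Add(-32, Mul(-10, 8)), -1))) = Add(Mul(3636, Rational(-1, 3919)), Mul(Add(50, -14), Pow(Add(-32, -80), -1))) = Add(Rational(-3636, 3919), Mul(36, Pow(-112, -1))) = Add(Rational(-3636, 3919), Mul(36, Rational(-1, 112))) = Add(Rational(-3636, 3919), Rational(-9, 28)) = Rational(-137079, 109732)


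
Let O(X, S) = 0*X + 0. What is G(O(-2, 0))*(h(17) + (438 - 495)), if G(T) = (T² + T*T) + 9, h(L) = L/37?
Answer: -18828/37 ≈ -508.86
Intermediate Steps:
O(X, S) = 0 (O(X, S) = 0 + 0 = 0)
h(L) = L/37 (h(L) = L*(1/37) = L/37)
G(T) = 9 + 2*T² (G(T) = (T² + T²) + 9 = 2*T² + 9 = 9 + 2*T²)
G(O(-2, 0))*(h(17) + (438 - 495)) = (9 + 2*0²)*((1/37)*17 + (438 - 495)) = (9 + 2*0)*(17/37 - 57) = (9 + 0)*(-2092/37) = 9*(-2092/37) = -18828/37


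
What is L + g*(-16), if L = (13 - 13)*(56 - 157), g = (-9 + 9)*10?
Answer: 0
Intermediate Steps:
g = 0 (g = 0*10 = 0)
L = 0 (L = 0*(-101) = 0)
L + g*(-16) = 0 + 0*(-16) = 0 + 0 = 0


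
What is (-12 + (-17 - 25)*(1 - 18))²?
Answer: 492804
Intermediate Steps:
(-12 + (-17 - 25)*(1 - 18))² = (-12 - 42*(-17))² = (-12 + 714)² = 702² = 492804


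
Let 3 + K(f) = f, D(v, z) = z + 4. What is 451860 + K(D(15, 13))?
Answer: 451874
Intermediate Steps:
D(v, z) = 4 + z
K(f) = -3 + f
451860 + K(D(15, 13)) = 451860 + (-3 + (4 + 13)) = 451860 + (-3 + 17) = 451860 + 14 = 451874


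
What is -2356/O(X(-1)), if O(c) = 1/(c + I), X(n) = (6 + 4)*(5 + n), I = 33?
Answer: -171988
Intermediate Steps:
X(n) = 50 + 10*n (X(n) = 10*(5 + n) = 50 + 10*n)
O(c) = 1/(33 + c) (O(c) = 1/(c + 33) = 1/(33 + c))
-2356/O(X(-1)) = -(195548 - 23560) = -2356/(1/(33 + (50 - 10))) = -2356/(1/(33 + 40)) = -2356/(1/73) = -2356/1/73 = -2356*73 = -171988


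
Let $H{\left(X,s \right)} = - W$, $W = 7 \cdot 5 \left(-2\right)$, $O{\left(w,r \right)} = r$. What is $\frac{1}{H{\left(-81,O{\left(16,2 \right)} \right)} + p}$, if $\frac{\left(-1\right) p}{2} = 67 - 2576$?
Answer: $\frac{1}{5088} \approx 0.00019654$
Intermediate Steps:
$W = -70$ ($W = 35 \left(-2\right) = -70$)
$p = 5018$ ($p = - 2 \left(67 - 2576\right) = \left(-2\right) \left(-2509\right) = 5018$)
$H{\left(X,s \right)} = 70$ ($H{\left(X,s \right)} = \left(-1\right) \left(-70\right) = 70$)
$\frac{1}{H{\left(-81,O{\left(16,2 \right)} \right)} + p} = \frac{1}{70 + 5018} = \frac{1}{5088}$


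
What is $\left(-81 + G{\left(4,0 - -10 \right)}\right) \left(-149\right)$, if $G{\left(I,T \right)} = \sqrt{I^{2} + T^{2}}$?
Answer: $12069 - 298 \sqrt{29} \approx 10464.0$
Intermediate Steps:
$\left(-81 + G{\left(4,0 - -10 \right)}\right) \left(-149\right) = \left(-81 + \sqrt{4^{2} + \left(0 - -10\right)^{2}}\right) \left(-149\right) = \left(-81 + \sqrt{16 + \left(0 + 10\right)^{2}}\right) \left(-149\right) = \left(-81 + \sqrt{16 + 10^{2}}\right) \left(-149\right) = \left(-81 + \sqrt{16 + 100}\right) \left(-149\right) = \left(-81 + \sqrt{116}\right) \left(-149\right) = \left(-81 + 2 \sqrt{29}\right) \left(-149\right) = 12069 - 298 \sqrt{29}$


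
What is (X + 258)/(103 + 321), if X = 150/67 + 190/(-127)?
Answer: 1100821/1803908 ≈ 0.61024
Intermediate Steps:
X = 6320/8509 (X = 150*(1/67) + 190*(-1/127) = 150/67 - 190/127 = 6320/8509 ≈ 0.74274)
(X + 258)/(103 + 321) = (6320/8509 + 258)/(103 + 321) = (2201642/8509)/424 = (2201642/8509)*(1/424) = 1100821/1803908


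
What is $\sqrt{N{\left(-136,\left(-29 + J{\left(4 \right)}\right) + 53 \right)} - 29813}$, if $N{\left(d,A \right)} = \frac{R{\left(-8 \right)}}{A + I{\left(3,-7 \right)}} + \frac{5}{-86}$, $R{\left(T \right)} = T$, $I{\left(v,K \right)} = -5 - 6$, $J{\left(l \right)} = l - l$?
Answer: $\frac{i \sqrt{37264826066}}{1118} \approx 172.67 i$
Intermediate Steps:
$J{\left(l \right)} = 0$
$I{\left(v,K \right)} = -11$ ($I{\left(v,K \right)} = -5 - 6 = -11$)
$N{\left(d,A \right)} = - \frac{5}{86} - \frac{8}{-11 + A}$ ($N{\left(d,A \right)} = - \frac{8}{A - 11} + \frac{5}{-86} = - \frac{8}{-11 + A} + 5 \left(- \frac{1}{86}\right) = - \frac{8}{-11 + A} - \frac{5}{86} = - \frac{5}{86} - \frac{8}{-11 + A}$)
$\sqrt{N{\left(-136,\left(-29 + J{\left(4 \right)}\right) + 53 \right)} - 29813} = \sqrt{\frac{-633 - 5 \left(\left(-29 + 0\right) + 53\right)}{86 \left(-11 + \left(\left(-29 + 0\right) + 53\right)\right)} - 29813} = \sqrt{\frac{-633 - 5 \left(-29 + 53\right)}{86 \left(-11 + \left(-29 + 53\right)\right)} - 29813} = \sqrt{\frac{-633 - 120}{86 \left(-11 + 24\right)} - 29813} = \sqrt{\frac{-633 - 120}{86 \cdot 13} - 29813} = \sqrt{\frac{1}{86} \cdot \frac{1}{13} \left(-753\right) - 29813} = \sqrt{- \frac{753}{1118} - 29813} = \sqrt{- \frac{33331687}{1118}} = \frac{i \sqrt{37264826066}}{1118}$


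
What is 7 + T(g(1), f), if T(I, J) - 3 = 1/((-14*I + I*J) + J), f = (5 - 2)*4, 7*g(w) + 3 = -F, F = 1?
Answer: 927/92 ≈ 10.076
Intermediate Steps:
g(w) = -4/7 (g(w) = -3/7 + (-1*1)/7 = -3/7 + (⅐)*(-1) = -3/7 - ⅐ = -4/7)
f = 12 (f = 3*4 = 12)
T(I, J) = 3 + 1/(J - 14*I + I*J) (T(I, J) = 3 + 1/((-14*I + I*J) + J) = 3 + 1/(J - 14*I + I*J))
7 + T(g(1), f) = 7 + (1 - 42*(-4/7) + 3*12 + 3*(-4/7)*12)/(12 - 14*(-4/7) - 4/7*12) = 7 + (1 + 24 + 36 - 144/7)/(12 + 8 - 48/7) = 7 + (283/7)/(92/7) = 7 + (7/92)*(283/7) = 7 + 283/92 = 927/92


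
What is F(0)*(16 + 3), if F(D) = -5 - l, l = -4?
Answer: -19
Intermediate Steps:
F(D) = -1 (F(D) = -5 - 1*(-4) = -5 + 4 = -1)
F(0)*(16 + 3) = -(16 + 3) = -1*19 = -19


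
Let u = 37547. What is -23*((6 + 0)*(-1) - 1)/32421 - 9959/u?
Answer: -316835672/1217311287 ≈ -0.26027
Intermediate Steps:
-23*((6 + 0)*(-1) - 1)/32421 - 9959/u = -23*((6 + 0)*(-1) - 1)/32421 - 9959/37547 = -23*(6*(-1) - 1)*(1/32421) - 9959*1/37547 = -23*(-6 - 1)*(1/32421) - 9959/37547 = -23*(-7)*(1/32421) - 9959/37547 = 161*(1/32421) - 9959/37547 = 161/32421 - 9959/37547 = -316835672/1217311287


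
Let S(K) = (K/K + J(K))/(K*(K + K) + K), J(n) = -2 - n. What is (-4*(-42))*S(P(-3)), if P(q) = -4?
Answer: 18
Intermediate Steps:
S(K) = (-1 - K)/(K + 2*K²) (S(K) = (K/K + (-2 - K))/(K*(K + K) + K) = (1 + (-2 - K))/(K*(2*K) + K) = (-1 - K)/(2*K² + K) = (-1 - K)/(K + 2*K²))
(-4*(-42))*S(P(-3)) = (-4*(-42))*((-1 - 1*(-4))/((-4)*(1 + 2*(-4)))) = 168*(-(-1 + 4)/(4*(1 - 8))) = 168*(-¼*3/(-7)) = 168*(-¼*(-⅐)*3) = 168*(3/28) = 18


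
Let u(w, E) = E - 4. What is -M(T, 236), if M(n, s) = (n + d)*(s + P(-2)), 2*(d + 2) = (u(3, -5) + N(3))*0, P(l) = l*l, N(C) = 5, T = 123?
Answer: -29040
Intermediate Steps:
u(w, E) = -4 + E
P(l) = l**2
d = -2 (d = -2 + (((-4 - 5) + 5)*0)/2 = -2 + ((-9 + 5)*0)/2 = -2 + (-4*0)/2 = -2 + (1/2)*0 = -2 + 0 = -2)
M(n, s) = (-2 + n)*(4 + s) (M(n, s) = (n - 2)*(s + (-2)**2) = (-2 + n)*(s + 4) = (-2 + n)*(4 + s))
-M(T, 236) = -(-8 - 2*236 + 4*123 + 123*236) = -(-8 - 472 + 492 + 29028) = -1*29040 = -29040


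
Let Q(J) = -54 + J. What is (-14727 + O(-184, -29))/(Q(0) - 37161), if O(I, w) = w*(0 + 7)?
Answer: 2986/7443 ≈ 0.40118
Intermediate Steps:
O(I, w) = 7*w (O(I, w) = w*7 = 7*w)
(-14727 + O(-184, -29))/(Q(0) - 37161) = (-14727 + 7*(-29))/((-54 + 0) - 37161) = (-14727 - 203)/(-54 - 37161) = -14930/(-37215) = -14930*(-1/37215) = 2986/7443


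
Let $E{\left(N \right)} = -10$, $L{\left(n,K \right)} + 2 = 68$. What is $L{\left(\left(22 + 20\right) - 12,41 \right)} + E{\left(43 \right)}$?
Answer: $56$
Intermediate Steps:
$L{\left(n,K \right)} = 66$ ($L{\left(n,K \right)} = -2 + 68 = 66$)
$L{\left(\left(22 + 20\right) - 12,41 \right)} + E{\left(43 \right)} = 66 - 10 = 56$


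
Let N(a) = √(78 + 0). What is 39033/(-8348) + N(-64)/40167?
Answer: -39033/8348 + √78/40167 ≈ -4.6755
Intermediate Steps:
N(a) = √78
39033/(-8348) + N(-64)/40167 = 39033/(-8348) + √78/40167 = 39033*(-1/8348) + √78*(1/40167) = -39033/8348 + √78/40167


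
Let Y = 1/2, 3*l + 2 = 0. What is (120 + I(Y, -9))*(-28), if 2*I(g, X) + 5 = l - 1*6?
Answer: -9590/3 ≈ -3196.7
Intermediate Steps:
l = -⅔ (l = -⅔ + (⅓)*0 = -⅔ + 0 = -⅔ ≈ -0.66667)
Y = ½ ≈ 0.50000
I(g, X) = -35/6 (I(g, X) = -5/2 + (-⅔ - 1*6)/2 = -5/2 + (-⅔ - 6)/2 = -5/2 + (½)*(-20/3) = -5/2 - 10/3 = -35/6)
(120 + I(Y, -9))*(-28) = (120 - 35/6)*(-28) = (685/6)*(-28) = -9590/3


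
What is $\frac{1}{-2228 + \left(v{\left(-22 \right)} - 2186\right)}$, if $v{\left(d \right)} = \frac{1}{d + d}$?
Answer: $- \frac{44}{194217} \approx -0.00022655$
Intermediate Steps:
$v{\left(d \right)} = \frac{1}{2 d}$
$\frac{1}{-2228 + \left(v{\left(-22 \right)} - 2186\right)} = \frac{1}{-2228 - \left(2186 - \frac{1}{2 \left(-22\right)}\right)} = \frac{1}{-2228 + \left(\frac{1}{2} \left(- \frac{1}{22}\right) - 2186\right)} = \frac{1}{-2228 - \frac{96185}{44}} = \frac{1}{- \frac{194217}{44}} = - \frac{44}{194217}$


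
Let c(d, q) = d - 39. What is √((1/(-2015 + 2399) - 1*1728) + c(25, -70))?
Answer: I*√4013562/48 ≈ 41.737*I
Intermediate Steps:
c(d, q) = -39 + d
√((1/(-2015 + 2399) - 1*1728) + c(25, -70)) = √((1/(-2015 + 2399) - 1*1728) + (-39 + 25)) = √((1/384 - 1728) - 14) = √(-663551/384 - 14) = √(-668927/384) = I*√4013562/48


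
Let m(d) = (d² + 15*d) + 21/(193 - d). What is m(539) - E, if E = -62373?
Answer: 124898713/346 ≈ 3.6098e+5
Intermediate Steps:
m(d) = d² + 15*d + 21/(193 - d)
m(539) - E = (-21 + 539³ - 2895*539 - 178*539²)/(-193 + 539) - 1*(-62373) = (-21 + 156590819 - 1560405 - 178*290521)/346 + 62373 = (-21 + 156590819 - 1560405 - 51712738)/346 + 62373 = (1/346)*103317655 + 62373 = 103317655/346 + 62373 = 124898713/346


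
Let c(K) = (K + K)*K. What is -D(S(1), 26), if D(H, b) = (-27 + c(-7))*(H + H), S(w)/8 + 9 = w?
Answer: 9088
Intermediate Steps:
S(w) = -72 + 8*w
c(K) = 2*K**2 (c(K) = (2*K)*K = 2*K**2)
D(H, b) = 142*H (D(H, b) = (-27 + 2*(-7)**2)*(H + H) = (-27 + 2*49)*(2*H) = (-27 + 98)*(2*H) = 71*(2*H) = 142*H)
-D(S(1), 26) = -142*(-72 + 8*1) = -142*(-72 + 8) = -142*(-64) = -1*(-9088) = 9088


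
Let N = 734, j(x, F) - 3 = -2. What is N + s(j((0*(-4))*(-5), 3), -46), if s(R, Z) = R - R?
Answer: 734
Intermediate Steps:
j(x, F) = 1 (j(x, F) = 3 - 2 = 1)
s(R, Z) = 0
N + s(j((0*(-4))*(-5), 3), -46) = 734 + 0 = 734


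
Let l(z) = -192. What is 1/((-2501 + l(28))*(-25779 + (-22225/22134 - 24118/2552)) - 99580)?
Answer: 2017356/139906506493849 ≈ 1.4419e-8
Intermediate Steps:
1/((-2501 + l(28))*(-25779 + (-22225/22134 - 24118/2552)) - 99580) = 1/((-2501 - 192)*(-25779 + (-22225/22134 - 24118/2552)) - 99580) = 1/(-2693*(-25779 + (-22225*1/22134 - 24118*1/2552)) - 99580) = 1/(-2693*(-25779 + (-3175/3162 - 12059/1276)) - 99580) = 1/(-2693*(-25779 - 21090929/2017356) - 99580) = 1/(-2693*(-52026511253/2017356) - 99580) = 1/(140107394804329/2017356 - 99580) = 1/(139906506493849/2017356) = 2017356/139906506493849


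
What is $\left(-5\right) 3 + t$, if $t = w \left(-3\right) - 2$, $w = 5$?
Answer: $-32$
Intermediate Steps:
$t = -17$ ($t = 5 \left(-3\right) - 2 = -15 - 2 = -17$)
$\left(-5\right) 3 + t = \left(-5\right) 3 - 17 = -15 - 17 = -32$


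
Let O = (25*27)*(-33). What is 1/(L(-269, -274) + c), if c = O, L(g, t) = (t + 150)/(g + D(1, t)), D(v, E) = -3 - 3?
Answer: -275/6125501 ≈ -4.4894e-5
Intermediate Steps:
D(v, E) = -6
L(g, t) = (150 + t)/(-6 + g) (L(g, t) = (t + 150)/(g - 6) = (150 + t)/(-6 + g))
O = -22275 (O = 675*(-33) = -22275)
c = -22275
1/(L(-269, -274) + c) = 1/((150 - 274)/(-6 - 269) - 22275) = 1/(-124/(-275) - 22275) = 1/(-1/275*(-124) - 22275) = 1/(124/275 - 22275) = 1/(-6125501/275) = -275/6125501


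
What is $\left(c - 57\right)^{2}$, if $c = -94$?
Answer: $22801$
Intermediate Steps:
$\left(c - 57\right)^{2} = \left(-94 - 57\right)^{2} = \left(-151\right)^{2} = 22801$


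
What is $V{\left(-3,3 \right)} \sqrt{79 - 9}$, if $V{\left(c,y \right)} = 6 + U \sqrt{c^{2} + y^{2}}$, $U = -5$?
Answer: $- 30 \sqrt{35} + 6 \sqrt{70} \approx -127.28$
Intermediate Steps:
$V{\left(c,y \right)} = 6 - 5 \sqrt{c^{2} + y^{2}}$
$V{\left(-3,3 \right)} \sqrt{79 - 9} = \left(6 - 5 \sqrt{\left(-3\right)^{2} + 3^{2}}\right) \sqrt{79 - 9} = \left(6 - 5 \sqrt{9 + 9}\right) \sqrt{70} = \left(6 - 5 \sqrt{18}\right) \sqrt{70} = \left(6 - 5 \cdot 3 \sqrt{2}\right) \sqrt{70} = \left(6 - 15 \sqrt{2}\right) \sqrt{70} = \sqrt{70} \left(6 - 15 \sqrt{2}\right)$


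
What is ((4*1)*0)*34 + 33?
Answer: 33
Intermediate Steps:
((4*1)*0)*34 + 33 = (4*0)*34 + 33 = 0*34 + 33 = 0 + 33 = 33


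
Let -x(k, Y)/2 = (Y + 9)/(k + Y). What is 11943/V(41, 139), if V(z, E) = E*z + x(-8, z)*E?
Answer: 394119/174167 ≈ 2.2629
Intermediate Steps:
x(k, Y) = -2*(9 + Y)/(Y + k) (x(k, Y) = -2*(Y + 9)/(k + Y) = -2*(9 + Y)/(Y + k))
V(z, E) = E*z + 2*E*(-9 - z)/(-8 + z) (V(z, E) = E*z + (2*(-9 - z)/(z - 8))*E = E*z + (2*(-9 - z)/(-8 + z))*E = E*z + 2*E*(-9 - z)/(-8 + z))
11943/V(41, 139) = 11943/((139*(-18 + 41² - 10*41)/(-8 + 41))) = 11943/((139*(-18 + 1681 - 410)/33)) = 11943/((139*(1/33)*1253)) = 11943/(174167/33) = 11943*(33/174167) = 394119/174167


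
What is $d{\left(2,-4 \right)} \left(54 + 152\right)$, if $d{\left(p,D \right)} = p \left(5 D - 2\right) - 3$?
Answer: $-9682$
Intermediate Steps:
$d{\left(p,D \right)} = -3 + p \left(-2 + 5 D\right)$ ($d{\left(p,D \right)} = p \left(-2 + 5 D\right) - 3 = -3 + p \left(-2 + 5 D\right)$)
$d{\left(2,-4 \right)} \left(54 + 152\right) = \left(-3 - 4 + 5 \left(-4\right) 2\right) \left(54 + 152\right) = \left(-3 - 4 - 40\right) 206 = \left(-47\right) 206 = -9682$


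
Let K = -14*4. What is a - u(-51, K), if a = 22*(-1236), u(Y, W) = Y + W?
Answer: -27085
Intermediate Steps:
K = -56
u(Y, W) = W + Y
a = -27192
a - u(-51, K) = -27192 - (-56 - 51) = -27192 - 1*(-107) = -27192 + 107 = -27085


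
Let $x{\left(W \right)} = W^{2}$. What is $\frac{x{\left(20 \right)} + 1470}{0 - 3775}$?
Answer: $- \frac{374}{755} \approx -0.49536$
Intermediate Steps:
$\frac{x{\left(20 \right)} + 1470}{0 - 3775} = \frac{20^{2} + 1470}{0 - 3775} = \frac{400 + 1470}{-3775} = 1870 \left(- \frac{1}{3775}\right) = - \frac{374}{755}$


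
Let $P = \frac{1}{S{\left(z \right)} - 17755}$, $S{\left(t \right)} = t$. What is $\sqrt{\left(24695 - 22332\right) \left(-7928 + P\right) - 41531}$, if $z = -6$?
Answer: $\frac{i \sqrt{5922756992727038}}{17761} \approx 4333.1 i$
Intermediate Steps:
$P = - \frac{1}{17761}$ ($P = \frac{1}{-6 - 17755} = \frac{1}{-17761} = - \frac{1}{17761} \approx -5.6303 \cdot 10^{-5}$)
$\sqrt{\left(24695 - 22332\right) \left(-7928 + P\right) - 41531} = \sqrt{\left(24695 - 22332\right) \left(-7928 - \frac{1}{17761}\right) - 41531} = \sqrt{2363 \left(- \frac{140809209}{17761}\right) - 41531} = \sqrt{- \frac{332732160867}{17761} - 41531} = \sqrt{- \frac{333469792958}{17761}} = \frac{i \sqrt{5922756992727038}}{17761}$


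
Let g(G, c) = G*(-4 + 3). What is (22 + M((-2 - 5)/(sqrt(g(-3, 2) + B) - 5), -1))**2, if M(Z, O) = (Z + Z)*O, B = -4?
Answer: 62952/169 - 3514*I/169 ≈ 372.5 - 20.793*I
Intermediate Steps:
g(G, c) = -G (g(G, c) = G*(-1) = -G)
M(Z, O) = 2*O*Z (M(Z, O) = (2*Z)*O = 2*O*Z)
(22 + M((-2 - 5)/(sqrt(g(-3, 2) + B) - 5), -1))**2 = (22 + 2*(-1)*((-2 - 5)/(sqrt(-1*(-3) - 4) - 5)))**2 = (22 + 2*(-1)*(-7/(sqrt(3 - 4) - 5)))**2 = (22 + 2*(-1)*(-7/(sqrt(-1) - 5)))**2 = (22 + 2*(-1)*(-7/(I - 5)))**2 = (22 + 2*(-1)*(-7*(-5 - I)/26))**2 = (22 + (-35/13 - 7*I/13))**2 = (251/13 - 7*I/13)**2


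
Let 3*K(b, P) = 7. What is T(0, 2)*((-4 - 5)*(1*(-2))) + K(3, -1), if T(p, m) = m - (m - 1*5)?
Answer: 277/3 ≈ 92.333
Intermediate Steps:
K(b, P) = 7/3 (K(b, P) = (1/3)*7 = 7/3)
T(p, m) = 5 (T(p, m) = m - (m - 5) = m - (-5 + m) = m + (5 - m) = 5)
T(0, 2)*((-4 - 5)*(1*(-2))) + K(3, -1) = 5*((-4 - 5)*(1*(-2))) + 7/3 = 5*(-9*(-2)) + 7/3 = 5*18 + 7/3 = 90 + 7/3 = 277/3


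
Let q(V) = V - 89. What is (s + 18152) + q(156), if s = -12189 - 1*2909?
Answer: 3121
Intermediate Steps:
q(V) = -89 + V
s = -15098 (s = -12189 - 2909 = -15098)
(s + 18152) + q(156) = (-15098 + 18152) + (-89 + 156) = 3054 + 67 = 3121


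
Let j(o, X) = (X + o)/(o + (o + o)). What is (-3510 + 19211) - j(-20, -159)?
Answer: 941881/60 ≈ 15698.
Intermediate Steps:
j(o, X) = (X + o)/(3*o) (j(o, X) = (X + o)/(o + 2*o) = (X + o)/((3*o)) = (X + o)*(1/(3*o)) = (X + o)/(3*o))
(-3510 + 19211) - j(-20, -159) = (-3510 + 19211) - (-159 - 20)/(3*(-20)) = 15701 - (-1)*(-179)/(3*20) = 15701 - 1*179/60 = 15701 - 179/60 = 941881/60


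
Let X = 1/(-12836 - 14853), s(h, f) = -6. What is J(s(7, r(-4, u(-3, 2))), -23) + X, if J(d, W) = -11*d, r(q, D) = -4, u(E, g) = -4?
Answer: 1827473/27689 ≈ 66.000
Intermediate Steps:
X = -1/27689 (X = 1/(-27689) = -1/27689 ≈ -3.6115e-5)
J(s(7, r(-4, u(-3, 2))), -23) + X = -11*(-6) - 1/27689 = 66 - 1/27689 = 1827473/27689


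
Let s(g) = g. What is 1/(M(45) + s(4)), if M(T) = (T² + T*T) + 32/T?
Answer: 45/182462 ≈ 0.00024663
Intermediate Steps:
M(T) = 2*T² + 32/T (M(T) = (T² + T²) + 32/T = 2*T² + 32/T)
1/(M(45) + s(4)) = 1/(2*(16 + 45³)/45 + 4) = 1/(2*(1/45)*(16 + 91125) + 4) = 1/(2*(1/45)*91141 + 4) = 1/(182282/45 + 4) = 1/(182462/45) = 45/182462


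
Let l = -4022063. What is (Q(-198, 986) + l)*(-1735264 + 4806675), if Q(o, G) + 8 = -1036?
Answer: -12356615093977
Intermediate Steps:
Q(o, G) = -1044 (Q(o, G) = -8 - 1036 = -1044)
(Q(-198, 986) + l)*(-1735264 + 4806675) = (-1044 - 4022063)*(-1735264 + 4806675) = -4023107*3071411 = -12356615093977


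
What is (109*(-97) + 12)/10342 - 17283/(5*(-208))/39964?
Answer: -219381727687/214919997760 ≈ -1.0208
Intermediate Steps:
(109*(-97) + 12)/10342 - 17283/(5*(-208))/39964 = (-10573 + 12)*(1/10342) - 17283/(-1040)*(1/39964) = -10561*1/10342 - 17283*(-1/1040)*(1/39964) = -10561/10342 + (17283/1040)*(1/39964) = -10561/10342 + 17283/41562560 = -219381727687/214919997760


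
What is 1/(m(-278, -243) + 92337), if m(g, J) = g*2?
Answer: 1/91781 ≈ 1.0895e-5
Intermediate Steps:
m(g, J) = 2*g
1/(m(-278, -243) + 92337) = 1/(2*(-278) + 92337) = 1/(-556 + 92337) = 1/91781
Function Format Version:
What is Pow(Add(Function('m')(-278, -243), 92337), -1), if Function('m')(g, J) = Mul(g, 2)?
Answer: Rational(1, 91781) ≈ 1.0895e-5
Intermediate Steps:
Function('m')(g, J) = Mul(2, g)
Pow(Add(Function('m')(-278, -243), 92337), -1) = Pow(Add(Mul(2, -278), 92337), -1) = Pow(Add(-556, 92337), -1) = Pow(91781, -1) = Rational(1, 91781)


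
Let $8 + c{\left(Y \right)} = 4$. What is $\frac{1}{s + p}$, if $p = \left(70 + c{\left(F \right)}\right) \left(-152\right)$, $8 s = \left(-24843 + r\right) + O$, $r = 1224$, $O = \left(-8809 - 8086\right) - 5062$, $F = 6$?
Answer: $- \frac{1}{15729} \approx -6.3577 \cdot 10^{-5}$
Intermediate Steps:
$c{\left(Y \right)} = -4$ ($c{\left(Y \right)} = -8 + 4 = -4$)
$O = -21957$ ($O = -16895 - 5062 = -21957$)
$s = -5697$ ($s = \frac{\left(-24843 + 1224\right) - 21957}{8} = \frac{-23619 - 21957}{8} = \frac{1}{8} \left(-45576\right) = -5697$)
$p = -10032$ ($p = \left(70 - 4\right) \left(-152\right) = 66 \left(-152\right) = -10032$)
$\frac{1}{s + p} = \frac{1}{-5697 - 10032} = \frac{1}{-15729} = - \frac{1}{15729}$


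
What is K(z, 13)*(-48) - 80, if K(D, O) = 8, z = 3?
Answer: -464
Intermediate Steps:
K(z, 13)*(-48) - 80 = 8*(-48) - 80 = -384 - 80 = -464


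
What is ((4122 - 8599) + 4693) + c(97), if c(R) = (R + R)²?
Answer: 37852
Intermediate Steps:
c(R) = 4*R² (c(R) = (2*R)² = 4*R²)
((4122 - 8599) + 4693) + c(97) = ((4122 - 8599) + 4693) + 4*97² = (-4477 + 4693) + 4*9409 = 216 + 37636 = 37852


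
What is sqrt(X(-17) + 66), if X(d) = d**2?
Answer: sqrt(355) ≈ 18.841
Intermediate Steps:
sqrt(X(-17) + 66) = sqrt((-17)**2 + 66) = sqrt(289 + 66) = sqrt(355)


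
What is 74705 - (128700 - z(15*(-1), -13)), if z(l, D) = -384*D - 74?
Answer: -49077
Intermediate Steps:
z(l, D) = -74 - 384*D
74705 - (128700 - z(15*(-1), -13)) = 74705 - (128700 - (-74 - 384*(-13))) = 74705 - (128700 - (-74 + 4992)) = 74705 - (128700 - 1*4918) = 74705 - (128700 - 4918) = 74705 - 1*123782 = 74705 - 123782 = -49077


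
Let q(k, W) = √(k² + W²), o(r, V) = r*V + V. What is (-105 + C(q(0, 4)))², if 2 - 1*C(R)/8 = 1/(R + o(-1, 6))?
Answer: 8281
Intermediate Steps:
o(r, V) = V + V*r (o(r, V) = V*r + V = V + V*r)
q(k, W) = √(W² + k²)
C(R) = 16 - 8/R (C(R) = 16 - 8/(R + 6*(1 - 1)) = 16 - 8/(R + 6*0) = 16 - 8/(R + 0) = 16 - 8/R)
(-105 + C(q(0, 4)))² = (-105 + (16 - 8/√(4² + 0²)))² = (-105 + (16 - 8/√(16 + 0)))² = (-105 + (16 - 8/(√16)))² = (-105 + (16 - 8/4))² = (-105 + (16 - 8*¼))² = (-105 + (16 - 2))² = (-105 + 14)² = (-91)² = 8281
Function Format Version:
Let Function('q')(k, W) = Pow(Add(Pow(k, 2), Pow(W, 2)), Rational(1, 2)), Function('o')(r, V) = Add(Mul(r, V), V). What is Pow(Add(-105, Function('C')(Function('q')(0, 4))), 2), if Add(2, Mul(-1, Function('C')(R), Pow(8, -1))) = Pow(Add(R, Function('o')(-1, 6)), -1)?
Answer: 8281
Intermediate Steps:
Function('o')(r, V) = Add(V, Mul(V, r)) (Function('o')(r, V) = Add(Mul(V, r), V) = Add(V, Mul(V, r)))
Function('q')(k, W) = Pow(Add(Pow(W, 2), Pow(k, 2)), Rational(1, 2))
Function('C')(R) = Add(16, Mul(-8, Pow(R, -1))) (Function('C')(R) = Add(16, Mul(-8, Pow(Add(R, Mul(6, Add(1, -1))), -1))) = Add(16, Mul(-8, Pow(Add(R, Mul(6, 0)), -1))) = Add(16, Mul(-8, Pow(Add(R, 0), -1))) = Add(16, Mul(-8, Pow(R, -1))))
Pow(Add(-105, Function('C')(Function('q')(0, 4))), 2) = Pow(Add(-105, Add(16, Mul(-8, Pow(Pow(Add(Pow(4, 2), Pow(0, 2)), Rational(1, 2)), -1)))), 2) = Pow(Add(-105, Add(16, Mul(-8, Pow(Pow(Add(16, 0), Rational(1, 2)), -1)))), 2) = Pow(Add(-105, Add(16, Mul(-8, Pow(Pow(16, Rational(1, 2)), -1)))), 2) = Pow(Add(-105, Add(16, Mul(-8, Pow(4, -1)))), 2) = Pow(Add(-105, Add(16, Mul(-8, Rational(1, 4)))), 2) = Pow(Add(-105, Add(16, -2)), 2) = Pow(Add(-105, 14), 2) = Pow(-91, 2) = 8281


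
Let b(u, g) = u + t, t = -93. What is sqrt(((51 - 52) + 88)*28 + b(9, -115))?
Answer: 28*sqrt(3) ≈ 48.497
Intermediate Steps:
b(u, g) = -93 + u (b(u, g) = u - 93 = -93 + u)
sqrt(((51 - 52) + 88)*28 + b(9, -115)) = sqrt(((51 - 52) + 88)*28 + (-93 + 9)) = sqrt((-1 + 88)*28 - 84) = sqrt(87*28 - 84) = sqrt(2436 - 84) = sqrt(2352) = 28*sqrt(3)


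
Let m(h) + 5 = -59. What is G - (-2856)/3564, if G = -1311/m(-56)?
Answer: 404599/19008 ≈ 21.286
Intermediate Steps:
m(h) = -64 (m(h) = -5 - 59 = -64)
G = 1311/64 (G = -1311/(-64) = -1311*(-1/64) = 1311/64 ≈ 20.484)
G - (-2856)/3564 = 1311/64 - (-2856)/3564 = 1311/64 - 1*(-238/297) = 1311/64 + 238/297 = 404599/19008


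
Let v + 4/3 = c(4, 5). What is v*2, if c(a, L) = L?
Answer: 22/3 ≈ 7.3333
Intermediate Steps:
v = 11/3 (v = -4/3 + 5 = 11/3 ≈ 3.6667)
v*2 = (11/3)*2 = 22/3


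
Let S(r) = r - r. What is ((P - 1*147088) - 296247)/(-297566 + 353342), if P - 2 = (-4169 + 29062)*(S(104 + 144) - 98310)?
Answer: -2447674163/55776 ≈ -43884.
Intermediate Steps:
S(r) = 0
P = -2447230828 (P = 2 + (-4169 + 29062)*(0 - 98310) = 2 + 24893*(-98310) = 2 - 2447230830 = -2447230828)
((P - 1*147088) - 296247)/(-297566 + 353342) = ((-2447230828 - 1*147088) - 296247)/(-297566 + 353342) = ((-2447230828 - 147088) - 296247)/55776 = (-2447377916 - 296247)*(1/55776) = -2447674163*1/55776 = -2447674163/55776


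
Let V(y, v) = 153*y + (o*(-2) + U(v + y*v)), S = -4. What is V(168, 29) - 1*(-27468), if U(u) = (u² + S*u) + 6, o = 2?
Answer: 24053371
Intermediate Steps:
U(u) = 6 + u² - 4*u (U(u) = (u² - 4*u) + 6 = 6 + u² - 4*u)
V(y, v) = 2 + (v + v*y)² - 4*v + 153*y - 4*v*y (V(y, v) = 153*y + (2*(-2) + (6 + (v + y*v)² - 4*(v + y*v))) = 153*y + (-4 + (6 + (v + v*y)² - 4*(v + v*y))) = 153*y + (-4 + (6 + (v + v*y)² + (-4*v - 4*v*y))) = 153*y + (-4 + (6 + (v + v*y)² - 4*v - 4*v*y)) = 153*y + (2 + (v + v*y)² - 4*v - 4*v*y) = 2 + (v + v*y)² - 4*v + 153*y - 4*v*y)
V(168, 29) - 1*(-27468) = (2 + 153*168 + 29²*(1 + 168)² - 4*29*(1 + 168)) - 1*(-27468) = (2 + 25704 + 841*169² - 4*29*169) + 27468 = (2 + 25704 + 841*28561 - 19604) + 27468 = (2 + 25704 + 24019801 - 19604) + 27468 = 24025903 + 27468 = 24053371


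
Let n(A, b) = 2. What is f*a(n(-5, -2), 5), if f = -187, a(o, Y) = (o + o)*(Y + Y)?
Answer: -7480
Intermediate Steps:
a(o, Y) = 4*Y*o (a(o, Y) = (2*o)*(2*Y) = 4*Y*o)
f*a(n(-5, -2), 5) = -748*5*2 = -187*40 = -7480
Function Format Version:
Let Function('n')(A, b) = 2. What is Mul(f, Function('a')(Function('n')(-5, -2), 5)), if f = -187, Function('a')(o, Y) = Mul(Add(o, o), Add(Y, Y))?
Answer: -7480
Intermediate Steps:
Function('a')(o, Y) = Mul(4, Y, o) (Function('a')(o, Y) = Mul(Mul(2, o), Mul(2, Y)) = Mul(4, Y, o))
Mul(f, Function('a')(Function('n')(-5, -2), 5)) = Mul(-187, Mul(4, 5, 2)) = Mul(-187, 40) = -7480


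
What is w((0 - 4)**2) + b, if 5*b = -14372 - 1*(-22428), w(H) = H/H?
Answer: 8061/5 ≈ 1612.2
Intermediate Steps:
w(H) = 1
b = 8056/5 (b = (-14372 - 1*(-22428))/5 = (-14372 + 22428)/5 = (1/5)*8056 = 8056/5 ≈ 1611.2)
w((0 - 4)**2) + b = 1 + 8056/5 = 8061/5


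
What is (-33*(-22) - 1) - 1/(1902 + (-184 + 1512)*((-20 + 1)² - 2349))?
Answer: 1912667451/2638162 ≈ 725.00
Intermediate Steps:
(-33*(-22) - 1) - 1/(1902 + (-184 + 1512)*((-20 + 1)² - 2349)) = (726 - 1) - 1/(1902 + 1328*((-19)² - 2349)) = 725 - 1/(1902 + 1328*(361 - 2349)) = 725 - 1/(1902 + 1328*(-1988)) = 725 - 1/(1902 - 2640064) = 725 - 1/(-2638162) = 725 - 1*(-1/2638162) = 725 + 1/2638162 = 1912667451/2638162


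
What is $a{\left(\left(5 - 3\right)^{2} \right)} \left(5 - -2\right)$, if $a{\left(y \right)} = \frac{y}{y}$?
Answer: $7$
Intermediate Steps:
$a{\left(y \right)} = 1$
$a{\left(\left(5 - 3\right)^{2} \right)} \left(5 - -2\right) = 1 \left(5 - -2\right) = 1 \left(5 + 2\right) = 1 \cdot 7 = 7$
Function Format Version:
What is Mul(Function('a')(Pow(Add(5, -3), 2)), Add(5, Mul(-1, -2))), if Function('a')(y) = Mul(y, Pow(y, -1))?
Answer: 7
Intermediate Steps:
Function('a')(y) = 1
Mul(Function('a')(Pow(Add(5, -3), 2)), Add(5, Mul(-1, -2))) = Mul(1, Add(5, Mul(-1, -2))) = Mul(1, Add(5, 2)) = Mul(1, 7) = 7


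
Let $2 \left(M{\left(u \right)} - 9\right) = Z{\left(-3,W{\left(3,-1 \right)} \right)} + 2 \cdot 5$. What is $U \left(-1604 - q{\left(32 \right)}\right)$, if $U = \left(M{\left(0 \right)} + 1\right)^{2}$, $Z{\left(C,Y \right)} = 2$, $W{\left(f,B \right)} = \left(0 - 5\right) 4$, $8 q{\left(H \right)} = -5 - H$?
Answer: $-409440$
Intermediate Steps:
$q{\left(H \right)} = - \frac{5}{8} - \frac{H}{8}$ ($q{\left(H \right)} = \frac{-5 - H}{8} = - \frac{5}{8} - \frac{H}{8}$)
$W{\left(f,B \right)} = -20$ ($W{\left(f,B \right)} = \left(-5\right) 4 = -20$)
$M{\left(u \right)} = 15$ ($M{\left(u \right)} = 9 + \frac{2 + 2 \cdot 5}{2} = 9 + \frac{2 + 10}{2} = 9 + \frac{1}{2} \cdot 12 = 9 + 6 = 15$)
$U = 256$ ($U = \left(15 + 1\right)^{2} = 16^{2} = 256$)
$U \left(-1604 - q{\left(32 \right)}\right) = 256 \left(-1604 - \left(- \frac{5}{8} - 4\right)\right) = 256 \left(-1604 - - \frac{37}{8}\right) = 256 \left(-1604 + \frac{37}{8}\right) = 256 \left(- \frac{12795}{8}\right) = -409440$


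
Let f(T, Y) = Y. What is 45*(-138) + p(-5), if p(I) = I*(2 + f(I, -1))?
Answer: -6215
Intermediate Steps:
p(I) = I (p(I) = I*(2 - 1) = I*1 = I)
45*(-138) + p(-5) = 45*(-138) - 5 = -6210 - 5 = -6215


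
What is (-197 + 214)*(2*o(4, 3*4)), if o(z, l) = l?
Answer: 408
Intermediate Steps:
(-197 + 214)*(2*o(4, 3*4)) = (-197 + 214)*(2*(3*4)) = 17*(2*12) = 17*24 = 408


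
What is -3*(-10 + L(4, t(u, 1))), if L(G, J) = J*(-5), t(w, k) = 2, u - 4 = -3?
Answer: 60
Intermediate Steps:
u = 1 (u = 4 - 3 = 1)
L(G, J) = -5*J
-3*(-10 + L(4, t(u, 1))) = -3*(-10 - 5*2) = -3*(-10 - 10) = -3*(-20) = 60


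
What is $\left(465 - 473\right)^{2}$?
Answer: $64$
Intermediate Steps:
$\left(465 - 473\right)^{2} = \left(-8\right)^{2} = 64$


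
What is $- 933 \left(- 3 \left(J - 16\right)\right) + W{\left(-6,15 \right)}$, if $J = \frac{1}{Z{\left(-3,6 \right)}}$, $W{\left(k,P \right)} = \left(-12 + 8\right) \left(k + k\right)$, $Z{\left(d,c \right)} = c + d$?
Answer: $-43803$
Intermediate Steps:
$W{\left(k,P \right)} = - 8 k$ ($W{\left(k,P \right)} = - 4 \cdot 2 k = - 8 k$)
$J = \frac{1}{3}$ ($J = \frac{1}{6 - 3} = \frac{1}{3} \approx 0.33333$)
$- 933 \left(- 3 \left(J - 16\right)\right) + W{\left(-6,15 \right)} = - 933 \left(- 3 \left(\frac{1}{3} - 16\right)\right) - -48 = - 933 \left(\left(-3\right) \left(- \frac{47}{3}\right)\right) + 48 = \left(-933\right) 47 + 48 = -43851 + 48 = -43803$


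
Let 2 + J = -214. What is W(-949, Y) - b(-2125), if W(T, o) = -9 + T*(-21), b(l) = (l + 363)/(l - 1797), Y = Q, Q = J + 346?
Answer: 39062239/1961 ≈ 19920.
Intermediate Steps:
J = -216 (J = -2 - 214 = -216)
Q = 130 (Q = -216 + 346 = 130)
Y = 130
b(l) = (363 + l)/(-1797 + l)
W(T, o) = -9 - 21*T
W(-949, Y) - b(-2125) = (-9 - 21*(-949)) - (363 - 2125)/(-1797 - 2125) = (-9 + 19929) - (-1762)/(-3922) = 19920 - (-1)*(-1762)/3922 = 19920 - 1*881/1961 = 19920 - 881/1961 = 39062239/1961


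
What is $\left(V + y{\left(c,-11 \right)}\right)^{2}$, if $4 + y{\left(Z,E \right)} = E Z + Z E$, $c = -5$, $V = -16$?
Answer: $8100$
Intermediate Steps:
$y{\left(Z,E \right)} = -4 + 2 E Z$ ($y{\left(Z,E \right)} = -4 + \left(E Z + Z E\right) = -4 + \left(E Z + E Z\right) = -4 + 2 E Z$)
$\left(V + y{\left(c,-11 \right)}\right)^{2} = \left(-16 - \left(4 + 22 \left(-5\right)\right)\right)^{2} = \left(-16 + \left(-4 + 110\right)\right)^{2} = \left(-16 + 106\right)^{2} = 90^{2} = 8100$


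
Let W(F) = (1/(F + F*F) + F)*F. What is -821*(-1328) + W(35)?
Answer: 39294469/36 ≈ 1.0915e+6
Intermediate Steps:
W(F) = F*(F + 1/(F + F**2)) (W(F) = (1/(F + F**2) + F)*F = (F + 1/(F + F**2))*F = F*(F + 1/(F + F**2)))
-821*(-1328) + W(35) = -821*(-1328) + (1 + 35**2 + 35**3)/(1 + 35) = 1090288 + (1 + 1225 + 42875)/36 = 1090288 + (1/36)*44101 = 1090288 + 44101/36 = 39294469/36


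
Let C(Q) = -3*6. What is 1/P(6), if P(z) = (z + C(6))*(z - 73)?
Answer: 1/804 ≈ 0.0012438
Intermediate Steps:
C(Q) = -18
P(z) = (-73 + z)*(-18 + z) (P(z) = (z - 18)*(z - 73) = (-18 + z)*(-73 + z) = (-73 + z)*(-18 + z))
1/P(6) = 1/(1314 + 6² - 91*6) = 1/(1314 + 36 - 546) = 1/804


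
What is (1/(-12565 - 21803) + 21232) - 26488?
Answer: -180638209/34368 ≈ -5256.0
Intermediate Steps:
(1/(-12565 - 21803) + 21232) - 26488 = (1/(-34368) + 21232) - 26488 = (-1/34368 + 21232) - 26488 = 729701375/34368 - 26488 = -180638209/34368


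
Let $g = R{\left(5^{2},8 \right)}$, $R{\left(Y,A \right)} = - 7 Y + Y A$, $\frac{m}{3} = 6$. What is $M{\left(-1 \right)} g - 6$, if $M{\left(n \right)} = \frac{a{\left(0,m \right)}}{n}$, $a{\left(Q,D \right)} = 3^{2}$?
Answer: $-231$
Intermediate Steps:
$m = 18$ ($m = 3 \cdot 6 = 18$)
$a{\left(Q,D \right)} = 9$
$M{\left(n \right)} = \frac{9}{n}$
$R{\left(Y,A \right)} = - 7 Y + A Y$
$g = 25$ ($g = 5^{2} \left(-7 + 8\right) = 25 \cdot 1 = 25$)
$M{\left(-1 \right)} g - 6 = \frac{9}{-1} \cdot 25 - 6 = 9 \left(-1\right) 25 - 6 = \left(-9\right) 25 - 6 = -225 - 6 = -231$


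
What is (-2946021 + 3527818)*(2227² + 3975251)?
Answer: 5198228199660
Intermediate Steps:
(-2946021 + 3527818)*(2227² + 3975251) = 581797*(4959529 + 3975251) = 581797*8934780 = 5198228199660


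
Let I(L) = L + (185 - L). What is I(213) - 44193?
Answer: -44008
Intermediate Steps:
I(L) = 185
I(213) - 44193 = 185 - 44193 = -44008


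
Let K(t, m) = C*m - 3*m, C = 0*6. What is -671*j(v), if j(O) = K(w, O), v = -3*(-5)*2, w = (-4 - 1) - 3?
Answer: 60390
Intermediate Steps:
C = 0
w = -8 (w = -5 - 3 = -8)
v = 30 (v = 15*2 = 30)
K(t, m) = -3*m (K(t, m) = 0*m - 3*m = 0 - 3*m = -3*m)
j(O) = -3*O
-671*j(v) = -(-2013)*30 = -671*(-90) = 60390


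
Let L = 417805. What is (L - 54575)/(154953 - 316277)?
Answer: -181615/80662 ≈ -2.2516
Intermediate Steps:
(L - 54575)/(154953 - 316277) = (417805 - 54575)/(154953 - 316277) = 363230/(-161324) = 363230*(-1/161324) = -181615/80662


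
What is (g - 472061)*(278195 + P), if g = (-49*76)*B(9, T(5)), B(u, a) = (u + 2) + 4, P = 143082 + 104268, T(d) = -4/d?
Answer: -277446241945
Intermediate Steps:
P = 247350
B(u, a) = 6 + u (B(u, a) = (2 + u) + 4 = 6 + u)
g = -55860 (g = (-49*76)*(6 + 9) = -3724*15 = -55860)
(g - 472061)*(278195 + P) = (-55860 - 472061)*(278195 + 247350) = -527921*525545 = -277446241945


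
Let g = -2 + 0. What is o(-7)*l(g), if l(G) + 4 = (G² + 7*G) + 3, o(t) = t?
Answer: 77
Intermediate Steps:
g = -2
l(G) = -1 + G² + 7*G (l(G) = -4 + ((G² + 7*G) + 3) = -4 + (3 + G² + 7*G) = -1 + G² + 7*G)
o(-7)*l(g) = -7*(-1 + (-2)² + 7*(-2)) = -7*(-1 + 4 - 14) = -7*(-11) = 77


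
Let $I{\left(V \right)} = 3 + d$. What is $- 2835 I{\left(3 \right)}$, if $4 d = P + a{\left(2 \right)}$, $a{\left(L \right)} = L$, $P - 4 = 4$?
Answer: $- \frac{31185}{2} \approx -15593.0$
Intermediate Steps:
$P = 8$ ($P = 4 + 4 = 8$)
$d = \frac{5}{2}$ ($d = \frac{8 + 2}{4} = \frac{1}{4} \cdot 10 = \frac{5}{2} \approx 2.5$)
$I{\left(V \right)} = \frac{11}{2}$ ($I{\left(V \right)} = 3 + \frac{5}{2} = \frac{11}{2}$)
$- 2835 I{\left(3 \right)} = \left(-2835\right) \frac{11}{2} = - \frac{31185}{2}$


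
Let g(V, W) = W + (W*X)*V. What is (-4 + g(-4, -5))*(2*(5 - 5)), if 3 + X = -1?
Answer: 0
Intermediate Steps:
X = -4 (X = -3 - 1 = -4)
g(V, W) = W - 4*V*W (g(V, W) = W + (W*(-4))*V = W + (-4*W)*V = W - 4*V*W)
(-4 + g(-4, -5))*(2*(5 - 5)) = (-4 - 5*(1 - 4*(-4)))*(2*(5 - 5)) = (-4 - 5*(1 + 16))*(2*0) = (-4 - 5*17)*0 = (-4 - 85)*0 = -89*0 = 0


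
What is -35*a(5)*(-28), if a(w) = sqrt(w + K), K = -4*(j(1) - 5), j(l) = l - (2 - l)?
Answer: 4900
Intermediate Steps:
j(l) = -2 + 2*l (j(l) = l + (-2 + l) = -2 + 2*l)
K = 20 (K = -4*((-2 + 2*1) - 5) = -4*((-2 + 2) - 5) = -4*(0 - 5) = -4*(-5) = 20)
a(w) = sqrt(20 + w) (a(w) = sqrt(w + 20) = sqrt(20 + w))
-35*a(5)*(-28) = -35*sqrt(20 + 5)*(-28) = -35*sqrt(25)*(-28) = -35*5*(-28) = -175*(-28) = 4900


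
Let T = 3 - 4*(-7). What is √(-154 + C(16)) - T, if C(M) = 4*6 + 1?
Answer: -31 + I*√129 ≈ -31.0 + 11.358*I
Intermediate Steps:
T = 31 (T = 3 + 28 = 31)
C(M) = 25 (C(M) = 24 + 1 = 25)
√(-154 + C(16)) - T = √(-154 + 25) - 1*31 = √(-129) - 31 = I*√129 - 31 = -31 + I*√129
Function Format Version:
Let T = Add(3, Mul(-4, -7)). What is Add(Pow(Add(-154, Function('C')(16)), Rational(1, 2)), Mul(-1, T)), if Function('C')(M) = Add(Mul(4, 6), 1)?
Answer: Add(-31, Mul(I, Pow(129, Rational(1, 2)))) ≈ Add(-31.000, Mul(11.358, I))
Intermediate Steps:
T = 31 (T = Add(3, 28) = 31)
Function('C')(M) = 25 (Function('C')(M) = Add(24, 1) = 25)
Add(Pow(Add(-154, Function('C')(16)), Rational(1, 2)), Mul(-1, T)) = Add(Pow(Add(-154, 25), Rational(1, 2)), Mul(-1, 31)) = Add(Pow(-129, Rational(1, 2)), -31) = Add(Mul(I, Pow(129, Rational(1, 2))), -31) = Add(-31, Mul(I, Pow(129, Rational(1, 2))))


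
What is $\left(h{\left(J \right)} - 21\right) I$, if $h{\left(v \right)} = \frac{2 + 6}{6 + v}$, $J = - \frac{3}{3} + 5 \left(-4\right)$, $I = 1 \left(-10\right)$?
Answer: $\frac{646}{3} \approx 215.33$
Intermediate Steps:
$I = -10$
$J = -21$ ($J = \left(-3\right) \frac{1}{3} - 20 = -1 - 20 = -21$)
$h{\left(v \right)} = \frac{8}{6 + v}$
$\left(h{\left(J \right)} - 21\right) I = \left(\frac{8}{6 - 21} - 21\right) \left(-10\right) = \left(\frac{8}{-15} - 21\right) \left(-10\right) = \left(8 \left(- \frac{1}{15}\right) - 21\right) \left(-10\right) = \left(- \frac{8}{15} - 21\right) \left(-10\right) = \left(- \frac{323}{15}\right) \left(-10\right) = \frac{646}{3}$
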